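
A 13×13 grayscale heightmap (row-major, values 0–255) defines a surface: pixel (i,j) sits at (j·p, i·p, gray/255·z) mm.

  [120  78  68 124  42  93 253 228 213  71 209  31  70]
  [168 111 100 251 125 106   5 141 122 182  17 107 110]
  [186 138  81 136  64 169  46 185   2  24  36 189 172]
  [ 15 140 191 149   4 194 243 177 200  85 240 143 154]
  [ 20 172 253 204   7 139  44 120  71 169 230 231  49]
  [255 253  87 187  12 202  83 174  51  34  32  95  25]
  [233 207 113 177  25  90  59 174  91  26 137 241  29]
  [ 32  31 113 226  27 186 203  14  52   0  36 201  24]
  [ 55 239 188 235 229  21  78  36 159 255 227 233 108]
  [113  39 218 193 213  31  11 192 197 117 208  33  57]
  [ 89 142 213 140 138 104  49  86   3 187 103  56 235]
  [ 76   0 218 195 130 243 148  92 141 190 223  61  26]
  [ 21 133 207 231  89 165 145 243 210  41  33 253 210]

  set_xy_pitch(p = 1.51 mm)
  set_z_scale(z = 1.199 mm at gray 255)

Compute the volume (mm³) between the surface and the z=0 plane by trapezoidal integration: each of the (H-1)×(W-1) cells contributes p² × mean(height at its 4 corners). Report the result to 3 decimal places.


height_mm = gray/255 × 1.199; cell vol = 1.51² × mean(4 corners)
unit = 1.51² × 1.199 / (4×255) = 0.00268024 mm³ per gray-sum
row 0: Σ corner-gray over 12 cells = 5822  → 15.6043
row 1: Σ corner-gray over 12 cells = 5310  → 14.2320
row 2: Σ corner-gray over 12 cells = 6199  → 16.6148
row 3: Σ corner-gray over 12 cells = 7050  → 18.8957
row 4: Σ corner-gray over 12 cells = 6049  → 16.2127
row 5: Σ corner-gray over 12 cells = 5642  → 15.1219
row 6: Σ corner-gray over 12 cells = 5176  → 13.8729
row 7: Σ corner-gray over 12 cells = 6197  → 16.6094
row 8: Σ corner-gray over 12 cells = 7037  → 18.8608
row 9: Σ corner-gray over 12 cells = 5840  → 15.6526
row 10: Σ corner-gray over 12 cells = 6150  → 16.4834
row 11: Σ corner-gray over 12 cells = 7115  → 19.0699
Σ rows: total corner-gray = 73587  → 197.2305 mm³

197.230


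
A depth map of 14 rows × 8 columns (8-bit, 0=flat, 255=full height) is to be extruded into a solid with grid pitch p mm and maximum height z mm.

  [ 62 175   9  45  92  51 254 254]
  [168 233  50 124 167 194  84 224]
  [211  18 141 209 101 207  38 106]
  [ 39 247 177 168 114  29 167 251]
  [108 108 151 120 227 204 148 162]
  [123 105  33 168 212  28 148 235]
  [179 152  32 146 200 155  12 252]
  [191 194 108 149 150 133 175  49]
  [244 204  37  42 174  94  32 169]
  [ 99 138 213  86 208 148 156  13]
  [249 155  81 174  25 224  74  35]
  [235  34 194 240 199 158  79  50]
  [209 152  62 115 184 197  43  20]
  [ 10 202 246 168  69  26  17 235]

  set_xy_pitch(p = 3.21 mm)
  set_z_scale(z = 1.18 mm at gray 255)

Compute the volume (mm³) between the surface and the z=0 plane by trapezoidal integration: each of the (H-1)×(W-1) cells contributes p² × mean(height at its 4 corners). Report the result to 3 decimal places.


585.329

height_mm = gray/255 × 1.18; cell vol = 3.21² × mean(4 corners)
unit = 3.21² × 1.18 / (4×255) = 0.0119204 mm³ per gray-sum
row 0: Σ corner-gray over 7 cells = 3664  → 43.6765
row 1: Σ corner-gray over 7 cells = 3841  → 45.7864
row 2: Σ corner-gray over 7 cells = 3839  → 45.7625
row 3: Σ corner-gray over 7 cells = 4280  → 51.0194
row 4: Σ corner-gray over 7 cells = 3932  → 46.8711
row 5: Σ corner-gray over 7 cells = 3571  → 42.5679
row 6: Σ corner-gray over 7 cells = 3883  → 46.2870
row 7: Σ corner-gray over 7 cells = 3637  → 43.3546
row 8: Σ corner-gray over 7 cells = 3589  → 42.7824
row 9: Σ corner-gray over 7 cells = 3760  → 44.8208
row 10: Σ corner-gray over 7 cells = 3843  → 45.8102
row 11: Σ corner-gray over 7 cells = 3828  → 45.6314
row 12: Σ corner-gray over 7 cells = 3436  → 40.9586
Σ rows: total corner-gray = 49103  → 585.3288 mm³


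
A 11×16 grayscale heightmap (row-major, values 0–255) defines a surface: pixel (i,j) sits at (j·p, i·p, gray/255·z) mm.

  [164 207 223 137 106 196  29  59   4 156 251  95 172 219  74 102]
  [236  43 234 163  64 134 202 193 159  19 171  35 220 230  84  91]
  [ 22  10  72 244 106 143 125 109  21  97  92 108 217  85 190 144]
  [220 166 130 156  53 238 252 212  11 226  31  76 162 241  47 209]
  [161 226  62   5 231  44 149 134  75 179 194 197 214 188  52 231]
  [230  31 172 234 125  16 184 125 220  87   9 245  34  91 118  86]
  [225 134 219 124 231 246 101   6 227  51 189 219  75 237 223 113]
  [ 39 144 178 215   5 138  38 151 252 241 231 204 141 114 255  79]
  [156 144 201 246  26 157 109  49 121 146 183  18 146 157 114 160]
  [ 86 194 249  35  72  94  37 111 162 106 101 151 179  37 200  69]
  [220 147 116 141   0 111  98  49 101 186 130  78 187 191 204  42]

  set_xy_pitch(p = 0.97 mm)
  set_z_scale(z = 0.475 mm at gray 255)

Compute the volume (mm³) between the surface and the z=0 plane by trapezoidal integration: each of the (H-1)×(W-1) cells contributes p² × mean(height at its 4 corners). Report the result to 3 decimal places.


height_mm = gray/255 × 0.475; cell vol = 0.97² × mean(4 corners)
unit = 0.97² × 0.475 / (4×255) = 0.000438164 mm³ per gray-sum
row 0: Σ corner-gray over 15 cells = 8351  → 3.6591
row 1: Σ corner-gray over 15 cells = 7633  → 3.3445
row 2: Σ corner-gray over 15 cells = 7835  → 3.4330
row 3: Σ corner-gray over 15 cells = 8723  → 3.8221
row 4: Σ corner-gray over 15 cells = 7990  → 3.5009
row 5: Σ corner-gray over 15 cells = 8600  → 3.7682
row 6: Σ corner-gray over 15 cells = 9634  → 4.2213
row 7: Σ corner-gray over 15 cells = 8682  → 3.8041
row 8: Σ corner-gray over 15 cells = 7561  → 3.3130
row 9: Σ corner-gray over 15 cells = 7351  → 3.2209
Σ rows: total corner-gray = 82360  → 36.0872 mm³

36.087


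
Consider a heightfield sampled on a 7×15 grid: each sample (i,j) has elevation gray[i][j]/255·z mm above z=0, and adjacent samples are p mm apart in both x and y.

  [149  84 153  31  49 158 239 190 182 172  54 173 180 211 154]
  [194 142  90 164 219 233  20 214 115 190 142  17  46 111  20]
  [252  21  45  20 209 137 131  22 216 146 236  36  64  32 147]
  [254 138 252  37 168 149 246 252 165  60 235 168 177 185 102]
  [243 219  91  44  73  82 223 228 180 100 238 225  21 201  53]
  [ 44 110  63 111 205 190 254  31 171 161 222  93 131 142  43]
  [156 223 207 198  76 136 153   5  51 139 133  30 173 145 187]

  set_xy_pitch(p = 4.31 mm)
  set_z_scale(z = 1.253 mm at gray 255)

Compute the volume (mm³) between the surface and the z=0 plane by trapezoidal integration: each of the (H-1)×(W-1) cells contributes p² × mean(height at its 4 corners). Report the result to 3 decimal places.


1065.121

height_mm = gray/255 × 1.253; cell vol = 4.31² × mean(4 corners)
unit = 4.31² × 1.253 / (4×255) = 0.0228195 mm³ per gray-sum
row 0: Σ corner-gray over 14 cells = 7675  → 175.1394
row 1: Σ corner-gray over 14 cells = 6649  → 151.7266
row 2: Σ corner-gray over 14 cells = 7849  → 179.1100
row 3: Σ corner-gray over 14 cells = 8966  → 204.5993
row 4: Σ corner-gray over 14 cells = 8001  → 182.5785
row 5: Σ corner-gray over 14 cells = 7536  → 171.9675
Σ rows: total corner-gray = 46676  → 1065.1213 mm³


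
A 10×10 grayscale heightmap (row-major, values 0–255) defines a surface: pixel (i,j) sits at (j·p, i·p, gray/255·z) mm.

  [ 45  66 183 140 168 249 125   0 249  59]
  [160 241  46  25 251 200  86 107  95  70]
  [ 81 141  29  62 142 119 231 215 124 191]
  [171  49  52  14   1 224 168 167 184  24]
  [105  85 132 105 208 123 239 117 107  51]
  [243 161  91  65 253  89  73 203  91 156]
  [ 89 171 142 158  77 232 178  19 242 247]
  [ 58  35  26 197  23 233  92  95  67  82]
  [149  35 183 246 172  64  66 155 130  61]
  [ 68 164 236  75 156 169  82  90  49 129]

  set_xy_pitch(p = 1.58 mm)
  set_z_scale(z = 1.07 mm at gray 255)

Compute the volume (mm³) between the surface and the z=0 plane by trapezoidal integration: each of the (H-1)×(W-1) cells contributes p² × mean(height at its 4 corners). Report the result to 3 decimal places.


107.870

height_mm = gray/255 × 1.07; cell vol = 1.58² × mean(4 corners)
unit = 1.58² × 1.07 / (4×255) = 0.00261877 mm³ per gray-sum
row 0: Σ corner-gray over 9 cells = 4796  → 12.5596
row 1: Σ corner-gray over 9 cells = 4730  → 12.3868
row 2: Σ corner-gray over 9 cells = 4311  → 11.2895
row 3: Σ corner-gray over 9 cells = 4301  → 11.2633
row 4: Σ corner-gray over 9 cells = 4839  → 12.6722
row 5: Σ corner-gray over 9 cells = 5225  → 13.6831
row 6: Σ corner-gray over 9 cells = 4450  → 11.6535
row 7: Σ corner-gray over 9 cells = 3988  → 10.4437
row 8: Σ corner-gray over 9 cells = 4551  → 11.9180
Σ rows: total corner-gray = 41191  → 107.8699 mm³


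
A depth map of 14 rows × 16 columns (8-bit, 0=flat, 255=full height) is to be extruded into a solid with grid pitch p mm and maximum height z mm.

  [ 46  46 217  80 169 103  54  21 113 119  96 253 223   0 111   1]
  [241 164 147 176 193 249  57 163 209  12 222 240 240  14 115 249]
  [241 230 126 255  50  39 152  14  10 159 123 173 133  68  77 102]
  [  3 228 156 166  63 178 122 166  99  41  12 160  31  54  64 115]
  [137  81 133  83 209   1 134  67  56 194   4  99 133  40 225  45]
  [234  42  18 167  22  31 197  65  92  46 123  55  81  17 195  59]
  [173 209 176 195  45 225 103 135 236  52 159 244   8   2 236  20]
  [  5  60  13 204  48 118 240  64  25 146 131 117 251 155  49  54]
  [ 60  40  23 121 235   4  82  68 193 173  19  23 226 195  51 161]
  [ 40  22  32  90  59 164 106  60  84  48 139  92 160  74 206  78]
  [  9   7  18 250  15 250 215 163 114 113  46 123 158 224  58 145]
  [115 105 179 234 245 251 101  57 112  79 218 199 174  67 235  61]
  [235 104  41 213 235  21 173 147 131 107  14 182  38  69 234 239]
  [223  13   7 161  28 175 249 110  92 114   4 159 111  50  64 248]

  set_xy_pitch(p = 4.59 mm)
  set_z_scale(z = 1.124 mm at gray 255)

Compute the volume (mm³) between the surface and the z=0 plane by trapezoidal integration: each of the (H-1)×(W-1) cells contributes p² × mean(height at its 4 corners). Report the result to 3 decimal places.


height_mm = gray/255 × 1.124; cell vol = 4.59² × mean(4 corners)
unit = 4.59² × 1.124 / (4×255) = 0.0232162 mm³ per gray-sum
row 0: Σ corner-gray over 15 cells = 8149  → 189.1890
row 1: Σ corner-gray over 15 cells = 8453  → 196.2467
row 2: Σ corner-gray over 15 cells = 6759  → 156.9184
row 3: Σ corner-gray over 15 cells = 6298  → 146.2158
row 4: Σ corner-gray over 15 cells = 5695  → 132.2164
row 5: Σ corner-gray over 15 cells = 6838  → 158.7525
row 6: Σ corner-gray over 15 cells = 7544  → 175.1432
row 7: Σ corner-gray over 15 cells = 6428  → 149.2339
row 8: Σ corner-gray over 15 cells = 5917  → 137.3704
row 9: Σ corner-gray over 15 cells = 6452  → 149.7911
row 10: Σ corner-gray over 15 cells = 8350  → 193.8554
row 11: Σ corner-gray over 15 cells = 8580  → 199.1952
row 12: Σ corner-gray over 15 cells = 7037  → 163.3725
Σ rows: total corner-gray = 92500  → 2147.5003 mm³

2147.500


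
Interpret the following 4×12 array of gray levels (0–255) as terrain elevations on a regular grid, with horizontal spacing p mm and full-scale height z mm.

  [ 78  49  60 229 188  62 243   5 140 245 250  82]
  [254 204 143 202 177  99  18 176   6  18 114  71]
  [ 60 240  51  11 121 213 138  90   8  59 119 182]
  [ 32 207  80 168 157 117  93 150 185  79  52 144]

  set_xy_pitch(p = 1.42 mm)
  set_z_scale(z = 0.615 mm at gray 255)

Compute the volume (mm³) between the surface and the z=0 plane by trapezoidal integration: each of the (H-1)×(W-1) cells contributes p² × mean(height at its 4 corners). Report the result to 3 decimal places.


19.229

height_mm = gray/255 × 0.615; cell vol = 1.42² × mean(4 corners)
unit = 1.42² × 0.615 / (4×255) = 0.00121577 mm³ per gray-sum
row 0: Σ corner-gray over 11 cells = 5741  → 6.9797
row 1: Σ corner-gray over 11 cells = 4981  → 6.0558
row 2: Σ corner-gray over 11 cells = 5094  → 6.1931
Σ rows: total corner-gray = 15816  → 19.2286 mm³


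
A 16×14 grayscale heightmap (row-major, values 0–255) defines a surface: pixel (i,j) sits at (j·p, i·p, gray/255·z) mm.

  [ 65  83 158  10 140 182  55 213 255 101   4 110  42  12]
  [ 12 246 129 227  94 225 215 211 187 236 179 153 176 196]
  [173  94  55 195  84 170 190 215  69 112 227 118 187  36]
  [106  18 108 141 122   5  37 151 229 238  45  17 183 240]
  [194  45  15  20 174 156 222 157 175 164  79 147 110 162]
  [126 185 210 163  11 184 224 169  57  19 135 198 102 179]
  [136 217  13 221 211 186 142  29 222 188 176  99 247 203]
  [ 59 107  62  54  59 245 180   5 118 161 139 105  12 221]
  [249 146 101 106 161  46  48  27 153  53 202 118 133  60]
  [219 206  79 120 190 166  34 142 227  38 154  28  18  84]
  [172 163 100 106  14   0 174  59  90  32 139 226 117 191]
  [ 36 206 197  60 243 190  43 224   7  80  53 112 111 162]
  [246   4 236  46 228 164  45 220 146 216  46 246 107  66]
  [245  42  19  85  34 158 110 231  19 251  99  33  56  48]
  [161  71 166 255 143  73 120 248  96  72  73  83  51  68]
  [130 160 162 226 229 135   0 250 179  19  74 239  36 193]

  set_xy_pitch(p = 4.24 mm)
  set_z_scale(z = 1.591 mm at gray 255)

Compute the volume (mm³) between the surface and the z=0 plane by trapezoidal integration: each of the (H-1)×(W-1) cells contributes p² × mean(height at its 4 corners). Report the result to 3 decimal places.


2803.817

height_mm = gray/255 × 1.591; cell vol = 4.24² × mean(4 corners)
unit = 4.24² × 1.591 / (4×255) = 0.0280415 mm³ per gray-sum
row 0: Σ corner-gray over 13 cells = 7547  → 211.6294
row 1: Σ corner-gray over 13 cells = 8405  → 235.6891
row 2: Σ corner-gray over 13 cells = 6575  → 184.3731
row 3: Σ corner-gray over 13 cells = 6218  → 174.3622
row 4: Σ corner-gray over 13 cells = 6903  → 193.5707
row 5: Σ corner-gray over 13 cells = 7860  → 220.4064
row 6: Σ corner-gray over 13 cells = 7015  → 196.7113
row 7: Σ corner-gray over 13 cells = 5671  → 159.0235
row 8: Σ corner-gray over 13 cells = 6004  → 168.3614
row 9: Σ corner-gray over 13 cells = 5910  → 165.7254
row 10: Σ corner-gray over 13 cells = 6053  → 169.7354
row 11: Σ corner-gray over 13 cells = 6970  → 195.4495
row 12: Σ corner-gray over 13 cells = 6287  → 176.2971
row 13: Σ corner-gray over 13 cells = 5698  → 159.7806
row 14: Σ corner-gray over 13 cells = 6872  → 192.7014
Σ rows: total corner-gray = 99988  → 2803.8166 mm³


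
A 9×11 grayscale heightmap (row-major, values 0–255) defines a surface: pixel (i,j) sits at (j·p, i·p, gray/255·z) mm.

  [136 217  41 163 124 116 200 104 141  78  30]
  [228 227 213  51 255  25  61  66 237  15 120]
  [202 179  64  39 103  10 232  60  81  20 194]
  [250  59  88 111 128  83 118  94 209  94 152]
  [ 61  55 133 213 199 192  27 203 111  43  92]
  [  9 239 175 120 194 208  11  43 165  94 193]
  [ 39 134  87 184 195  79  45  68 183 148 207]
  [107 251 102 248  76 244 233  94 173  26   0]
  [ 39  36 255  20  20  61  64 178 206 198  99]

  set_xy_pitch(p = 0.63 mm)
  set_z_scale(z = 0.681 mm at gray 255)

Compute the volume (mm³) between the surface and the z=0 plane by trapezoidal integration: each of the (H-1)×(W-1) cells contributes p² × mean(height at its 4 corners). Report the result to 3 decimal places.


10.632

height_mm = gray/255 × 0.681; cell vol = 0.63² × mean(4 corners)
unit = 0.63² × 0.681 / (4×255) = 0.000264989 mm³ per gray-sum
row 0: Σ corner-gray over 10 cells = 5182  → 1.3732
row 1: Σ corner-gray over 10 cells = 4620  → 1.2242
row 2: Σ corner-gray over 10 cells = 4342  → 1.1506
row 3: Σ corner-gray over 10 cells = 4875  → 1.2918
row 4: Σ corner-gray over 10 cells = 5205  → 1.3793
row 5: Σ corner-gray over 10 cells = 5192  → 1.3758
row 6: Σ corner-gray over 10 cells = 5493  → 1.4556
row 7: Σ corner-gray over 10 cells = 5215  → 1.3819
Σ rows: total corner-gray = 40124  → 10.6324 mm³


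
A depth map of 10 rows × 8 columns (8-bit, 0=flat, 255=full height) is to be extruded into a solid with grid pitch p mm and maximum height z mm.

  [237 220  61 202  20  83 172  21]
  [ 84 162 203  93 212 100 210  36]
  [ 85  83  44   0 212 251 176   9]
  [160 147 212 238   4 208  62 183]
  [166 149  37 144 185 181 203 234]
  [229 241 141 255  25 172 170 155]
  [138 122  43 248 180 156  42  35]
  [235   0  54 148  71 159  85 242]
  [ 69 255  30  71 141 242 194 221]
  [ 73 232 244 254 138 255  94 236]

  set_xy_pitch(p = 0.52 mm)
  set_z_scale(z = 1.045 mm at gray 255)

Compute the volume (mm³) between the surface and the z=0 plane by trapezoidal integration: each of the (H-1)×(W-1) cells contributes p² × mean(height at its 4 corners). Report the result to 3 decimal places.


10.007

height_mm = gray/255 × 1.045; cell vol = 0.52² × mean(4 corners)
unit = 0.52² × 1.045 / (4×255) = 0.000277027 mm³ per gray-sum
row 0: Σ corner-gray over 7 cells = 3854  → 1.0677
row 1: Σ corner-gray over 7 cells = 3706  → 1.0267
row 2: Σ corner-gray over 7 cells = 3711  → 1.0280
row 3: Σ corner-gray over 7 cells = 4283  → 1.1865
row 4: Σ corner-gray over 7 cells = 4590  → 1.2716
row 5: Σ corner-gray over 7 cells = 4147  → 1.1488
row 6: Σ corner-gray over 7 cells = 3266  → 0.9048
row 7: Σ corner-gray over 7 cells = 3667  → 1.0159
row 8: Σ corner-gray over 7 cells = 4899  → 1.3572
Σ rows: total corner-gray = 36123  → 10.0071 mm³


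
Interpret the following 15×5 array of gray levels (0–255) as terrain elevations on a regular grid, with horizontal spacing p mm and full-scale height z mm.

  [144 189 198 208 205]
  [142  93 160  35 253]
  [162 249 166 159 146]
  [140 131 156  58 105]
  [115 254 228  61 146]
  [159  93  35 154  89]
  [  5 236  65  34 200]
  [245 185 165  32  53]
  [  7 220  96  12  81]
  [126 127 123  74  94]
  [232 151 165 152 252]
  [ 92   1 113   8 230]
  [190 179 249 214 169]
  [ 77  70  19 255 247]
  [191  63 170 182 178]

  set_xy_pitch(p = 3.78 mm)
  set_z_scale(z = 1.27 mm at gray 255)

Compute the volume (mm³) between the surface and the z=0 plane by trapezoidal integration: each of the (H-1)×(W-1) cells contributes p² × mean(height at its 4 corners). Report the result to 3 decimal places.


536.560

height_mm = gray/255 × 1.27; cell vol = 3.78² × mean(4 corners)
unit = 3.78² × 1.27 / (4×255) = 0.0177905 mm³ per gray-sum
row 0: Σ corner-gray over 4 cells = 2510  → 44.6541
row 1: Σ corner-gray over 4 cells = 2427  → 43.1774
row 2: Σ corner-gray over 4 cells = 2391  → 42.5370
row 3: Σ corner-gray over 4 cells = 2282  → 40.5978
row 4: Σ corner-gray over 4 cells = 2159  → 38.4096
row 5: Σ corner-gray over 4 cells = 1687  → 30.0125
row 6: Σ corner-gray over 4 cells = 1937  → 34.4601
row 7: Σ corner-gray over 4 cells = 1806  → 32.1296
row 8: Σ corner-gray over 4 cells = 1612  → 28.6782
row 9: Σ corner-gray over 4 cells = 2288  → 40.7046
row 10: Σ corner-gray over 4 cells = 1986  → 35.3319
row 11: Σ corner-gray over 4 cells = 2209  → 39.2991
row 12: Σ corner-gray over 4 cells = 2655  → 47.2337
row 13: Σ corner-gray over 4 cells = 2211  → 39.3347
Σ rows: total corner-gray = 30160  → 536.5602 mm³


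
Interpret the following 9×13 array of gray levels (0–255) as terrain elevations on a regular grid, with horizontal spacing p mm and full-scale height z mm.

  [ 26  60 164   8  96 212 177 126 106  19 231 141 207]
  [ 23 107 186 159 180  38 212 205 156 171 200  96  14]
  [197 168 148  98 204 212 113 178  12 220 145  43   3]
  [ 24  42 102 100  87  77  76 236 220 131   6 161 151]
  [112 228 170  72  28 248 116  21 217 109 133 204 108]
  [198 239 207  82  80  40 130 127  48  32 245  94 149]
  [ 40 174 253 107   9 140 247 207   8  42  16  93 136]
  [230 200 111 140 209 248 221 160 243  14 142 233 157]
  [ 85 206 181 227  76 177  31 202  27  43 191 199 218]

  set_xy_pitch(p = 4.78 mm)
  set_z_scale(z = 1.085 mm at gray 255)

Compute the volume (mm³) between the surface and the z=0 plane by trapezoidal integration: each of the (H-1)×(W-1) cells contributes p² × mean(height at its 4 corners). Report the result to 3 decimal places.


height_mm = gray/255 × 1.085; cell vol = 4.78² × mean(4 corners)
unit = 4.78² × 1.085 / (4×255) = 0.0243044 mm³ per gray-sum
row 0: Σ corner-gray over 12 cells = 6370  → 154.8192
row 1: Σ corner-gray over 12 cells = 6739  → 163.7875
row 2: Σ corner-gray over 12 cells = 5933  → 144.1982
row 3: Σ corner-gray over 12 cells = 5963  → 144.9273
row 4: Σ corner-gray over 12 cells = 6307  → 153.2880
row 5: Σ corner-gray over 12 cells = 5763  → 140.0664
row 6: Σ corner-gray over 12 cells = 6997  → 170.0581
row 7: Σ corner-gray over 12 cells = 7652  → 185.9775
Σ rows: total corner-gray = 51724  → 1257.1221 mm³

1257.122


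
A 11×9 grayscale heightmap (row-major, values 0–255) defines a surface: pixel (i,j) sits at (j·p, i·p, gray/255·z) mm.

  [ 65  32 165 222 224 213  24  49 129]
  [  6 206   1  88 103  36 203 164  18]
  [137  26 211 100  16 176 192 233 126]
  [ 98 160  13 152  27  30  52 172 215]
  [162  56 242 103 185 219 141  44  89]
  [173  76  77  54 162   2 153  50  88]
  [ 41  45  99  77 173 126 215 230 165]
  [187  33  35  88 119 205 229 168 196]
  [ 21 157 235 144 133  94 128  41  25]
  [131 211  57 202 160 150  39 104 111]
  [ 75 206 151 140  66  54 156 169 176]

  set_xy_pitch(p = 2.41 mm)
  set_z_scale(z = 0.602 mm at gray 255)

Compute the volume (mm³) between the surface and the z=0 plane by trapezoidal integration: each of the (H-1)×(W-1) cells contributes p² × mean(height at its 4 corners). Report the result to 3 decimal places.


132.499

height_mm = gray/255 × 0.602; cell vol = 2.41² × mean(4 corners)
unit = 2.41² × 0.602 / (4×255) = 0.00342792 mm³ per gray-sum
row 0: Σ corner-gray over 8 cells = 3678  → 12.6079
row 1: Σ corner-gray over 8 cells = 3797  → 13.0158
row 2: Σ corner-gray over 8 cells = 3696  → 12.6696
row 3: Σ corner-gray over 8 cells = 3756  → 12.8753
row 4: Σ corner-gray over 8 cells = 3640  → 12.4776
row 5: Σ corner-gray over 8 cells = 3545  → 12.1520
row 6: Σ corner-gray over 8 cells = 4273  → 14.6475
row 7: Σ corner-gray over 8 cells = 4047  → 13.8728
row 8: Σ corner-gray over 8 cells = 3998  → 13.7048
row 9: Σ corner-gray over 8 cells = 4223  → 14.4761
Σ rows: total corner-gray = 38653  → 132.4993 mm³


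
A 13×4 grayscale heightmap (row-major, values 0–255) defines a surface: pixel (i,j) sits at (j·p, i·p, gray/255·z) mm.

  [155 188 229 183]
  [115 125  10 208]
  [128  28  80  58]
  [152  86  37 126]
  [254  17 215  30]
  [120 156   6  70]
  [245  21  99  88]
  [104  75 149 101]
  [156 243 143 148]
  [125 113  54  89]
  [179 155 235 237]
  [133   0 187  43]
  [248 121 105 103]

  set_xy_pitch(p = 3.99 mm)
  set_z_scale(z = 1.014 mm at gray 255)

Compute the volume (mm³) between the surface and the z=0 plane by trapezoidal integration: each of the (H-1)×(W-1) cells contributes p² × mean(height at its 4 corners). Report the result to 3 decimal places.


264.761

height_mm = gray/255 × 1.014; cell vol = 3.99² × mean(4 corners)
unit = 3.99² × 1.014 / (4×255) = 0.0158265 mm³ per gray-sum
row 0: Σ corner-gray over 3 cells = 1765  → 27.9337
row 1: Σ corner-gray over 3 cells = 995  → 15.7473
row 2: Σ corner-gray over 3 cells = 926  → 14.6553
row 3: Σ corner-gray over 3 cells = 1272  → 20.1312
row 4: Σ corner-gray over 3 cells = 1262  → 19.9730
row 5: Σ corner-gray over 3 cells = 1087  → 17.2034
row 6: Σ corner-gray over 3 cells = 1226  → 19.4032
row 7: Σ corner-gray over 3 cells = 1729  → 27.3639
row 8: Σ corner-gray over 3 cells = 1624  → 25.7022
row 9: Σ corner-gray over 3 cells = 1744  → 27.6013
row 10: Σ corner-gray over 3 cells = 1746  → 27.6330
row 11: Σ corner-gray over 3 cells = 1353  → 21.4132
Σ rows: total corner-gray = 16729  → 264.7607 mm³


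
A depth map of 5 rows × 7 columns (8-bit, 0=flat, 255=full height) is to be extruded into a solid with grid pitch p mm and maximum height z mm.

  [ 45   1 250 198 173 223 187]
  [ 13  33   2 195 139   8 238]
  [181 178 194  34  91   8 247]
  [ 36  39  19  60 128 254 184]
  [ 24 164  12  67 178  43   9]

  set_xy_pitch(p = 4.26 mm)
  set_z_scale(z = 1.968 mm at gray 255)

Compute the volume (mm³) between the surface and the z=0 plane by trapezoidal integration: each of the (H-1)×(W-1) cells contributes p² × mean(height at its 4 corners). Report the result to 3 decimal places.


height_mm = gray/255 × 1.968; cell vol = 4.26² × mean(4 corners)
unit = 4.26² × 1.968 / (4×255) = 0.0350142 mm³ per gray-sum
row 0: Σ corner-gray over 6 cells = 2927  → 102.4865
row 1: Σ corner-gray over 6 cells = 2443  → 85.5397
row 2: Σ corner-gray over 6 cells = 2658  → 93.0677
row 3: Σ corner-gray over 6 cells = 2181  → 76.3660
Σ rows: total corner-gray = 10209  → 357.4599 mm³

357.460


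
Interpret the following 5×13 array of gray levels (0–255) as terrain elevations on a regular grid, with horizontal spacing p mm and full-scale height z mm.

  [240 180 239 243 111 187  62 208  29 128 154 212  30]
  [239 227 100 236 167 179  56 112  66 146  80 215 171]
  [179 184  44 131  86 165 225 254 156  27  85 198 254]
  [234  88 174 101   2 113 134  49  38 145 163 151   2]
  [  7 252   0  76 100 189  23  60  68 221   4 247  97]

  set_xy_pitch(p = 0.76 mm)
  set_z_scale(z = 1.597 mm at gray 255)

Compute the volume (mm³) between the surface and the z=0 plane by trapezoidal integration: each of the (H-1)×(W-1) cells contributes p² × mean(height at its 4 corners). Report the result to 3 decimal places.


height_mm = gray/255 × 1.597; cell vol = 0.76² × mean(4 corners)
unit = 0.76² × 1.597 / (4×255) = 0.00090434 mm³ per gray-sum
row 0: Σ corner-gray over 12 cells = 7354  → 6.6505
row 1: Σ corner-gray over 12 cells = 7121  → 6.4398
row 2: Σ corner-gray over 12 cells = 6095  → 5.5120
row 3: Σ corner-gray over 12 cells = 5136  → 4.6447
Σ rows: total corner-gray = 25706  → 23.2470 mm³

23.247


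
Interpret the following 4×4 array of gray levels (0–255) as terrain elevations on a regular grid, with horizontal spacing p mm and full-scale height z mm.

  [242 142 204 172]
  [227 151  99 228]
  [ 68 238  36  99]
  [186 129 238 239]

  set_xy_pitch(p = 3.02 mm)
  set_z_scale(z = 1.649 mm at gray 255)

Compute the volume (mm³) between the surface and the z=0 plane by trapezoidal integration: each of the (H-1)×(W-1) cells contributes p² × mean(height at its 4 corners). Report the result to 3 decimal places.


82.644

height_mm = gray/255 × 1.649; cell vol = 3.02² × mean(4 corners)
unit = 3.02² × 1.649 / (4×255) = 0.0147446 mm³ per gray-sum
row 0: Σ corner-gray over 3 cells = 2061  → 30.3887
row 1: Σ corner-gray over 3 cells = 1670  → 24.6236
row 2: Σ corner-gray over 3 cells = 1874  → 27.6315
Σ rows: total corner-gray = 5605  → 82.6437 mm³


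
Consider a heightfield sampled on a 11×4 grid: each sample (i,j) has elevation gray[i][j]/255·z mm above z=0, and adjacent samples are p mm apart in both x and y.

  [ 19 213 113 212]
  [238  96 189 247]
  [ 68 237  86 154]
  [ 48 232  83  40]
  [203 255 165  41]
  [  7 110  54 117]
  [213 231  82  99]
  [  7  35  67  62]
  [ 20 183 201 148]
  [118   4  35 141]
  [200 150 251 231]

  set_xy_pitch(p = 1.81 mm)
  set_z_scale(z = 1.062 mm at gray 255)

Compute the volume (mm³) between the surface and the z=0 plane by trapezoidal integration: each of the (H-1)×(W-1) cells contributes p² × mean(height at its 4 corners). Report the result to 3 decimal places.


height_mm = gray/255 × 1.062; cell vol = 1.81² × mean(4 corners)
unit = 1.81² × 1.062 / (4×255) = 0.003411 mm³ per gray-sum
row 0: Σ corner-gray over 3 cells = 1938  → 6.6105
row 1: Σ corner-gray over 3 cells = 1923  → 6.5593
row 2: Σ corner-gray over 3 cells = 1586  → 5.4098
row 3: Σ corner-gray over 3 cells = 1802  → 6.1466
row 4: Σ corner-gray over 3 cells = 1536  → 5.2393
row 5: Σ corner-gray over 3 cells = 1390  → 4.7413
row 6: Σ corner-gray over 3 cells = 1211  → 4.1307
row 7: Σ corner-gray over 3 cells = 1209  → 4.1239
row 8: Σ corner-gray over 3 cells = 1273  → 4.3422
row 9: Σ corner-gray over 3 cells = 1570  → 5.3553
Σ rows: total corner-gray = 15438  → 52.6590 mm³

52.659


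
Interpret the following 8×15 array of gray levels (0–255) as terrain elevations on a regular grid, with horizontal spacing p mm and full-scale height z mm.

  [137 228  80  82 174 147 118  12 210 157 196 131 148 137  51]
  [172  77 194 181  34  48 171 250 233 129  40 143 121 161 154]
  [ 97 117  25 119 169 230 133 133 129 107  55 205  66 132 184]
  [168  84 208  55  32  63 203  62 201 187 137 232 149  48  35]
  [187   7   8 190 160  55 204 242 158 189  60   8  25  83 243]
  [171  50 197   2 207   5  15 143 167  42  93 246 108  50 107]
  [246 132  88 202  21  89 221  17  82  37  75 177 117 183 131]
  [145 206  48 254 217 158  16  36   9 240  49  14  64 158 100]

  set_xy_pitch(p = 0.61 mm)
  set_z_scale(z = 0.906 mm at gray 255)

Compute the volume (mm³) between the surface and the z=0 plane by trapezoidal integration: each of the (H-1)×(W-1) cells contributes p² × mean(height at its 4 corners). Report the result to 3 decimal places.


height_mm = gray/255 × 0.906; cell vol = 0.61² × mean(4 corners)
unit = 0.61² × 0.906 / (4×255) = 0.000330512 mm³ per gray-sum
row 0: Σ corner-gray over 14 cells = 7718  → 2.5509
row 1: Σ corner-gray over 14 cells = 7411  → 2.4494
row 2: Σ corner-gray over 14 cells = 7046  → 2.3288
row 3: Σ corner-gray over 14 cells = 6733  → 2.2253
row 4: Σ corner-gray over 14 cells = 6136  → 2.0280
row 5: Σ corner-gray over 14 cells = 6187  → 2.0449
row 6: Σ corner-gray over 14 cells = 6442  → 2.1292
Σ rows: total corner-gray = 47673  → 15.7565 mm³

15.757


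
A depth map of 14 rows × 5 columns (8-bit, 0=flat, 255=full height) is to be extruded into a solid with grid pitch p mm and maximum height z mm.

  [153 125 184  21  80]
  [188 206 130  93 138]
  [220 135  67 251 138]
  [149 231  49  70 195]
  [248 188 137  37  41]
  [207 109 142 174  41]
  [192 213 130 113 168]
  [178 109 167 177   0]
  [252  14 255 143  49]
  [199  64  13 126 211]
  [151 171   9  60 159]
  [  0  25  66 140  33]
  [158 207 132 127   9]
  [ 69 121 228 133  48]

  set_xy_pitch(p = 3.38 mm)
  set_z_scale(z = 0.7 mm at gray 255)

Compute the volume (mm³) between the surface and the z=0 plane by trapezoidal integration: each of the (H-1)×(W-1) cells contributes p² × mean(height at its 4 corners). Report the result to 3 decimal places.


height_mm = gray/255 × 0.7; cell vol = 3.38² × mean(4 corners)
unit = 3.38² × 0.7 / (4×255) = 0.00784027 mm³ per gray-sum
row 0: Σ corner-gray over 4 cells = 2077  → 16.2843
row 1: Σ corner-gray over 4 cells = 2448  → 19.1930
row 2: Σ corner-gray over 4 cells = 2308  → 18.0954
row 3: Σ corner-gray over 4 cells = 2057  → 16.1274
row 4: Σ corner-gray over 4 cells = 2111  → 16.5508
row 5: Σ corner-gray over 4 cells = 2370  → 18.5815
row 6: Σ corner-gray over 4 cells = 2356  → 18.4717
row 7: Σ corner-gray over 4 cells = 2209  → 17.3192
row 8: Σ corner-gray over 4 cells = 1941  → 15.2180
row 9: Σ corner-gray over 4 cells = 1606  → 12.5915
row 10: Σ corner-gray over 4 cells = 1285  → 10.0748
row 11: Σ corner-gray over 4 cells = 1594  → 12.4974
row 12: Σ corner-gray over 4 cells = 2180  → 17.0918
Σ rows: total corner-gray = 26542  → 208.0966 mm³

208.097


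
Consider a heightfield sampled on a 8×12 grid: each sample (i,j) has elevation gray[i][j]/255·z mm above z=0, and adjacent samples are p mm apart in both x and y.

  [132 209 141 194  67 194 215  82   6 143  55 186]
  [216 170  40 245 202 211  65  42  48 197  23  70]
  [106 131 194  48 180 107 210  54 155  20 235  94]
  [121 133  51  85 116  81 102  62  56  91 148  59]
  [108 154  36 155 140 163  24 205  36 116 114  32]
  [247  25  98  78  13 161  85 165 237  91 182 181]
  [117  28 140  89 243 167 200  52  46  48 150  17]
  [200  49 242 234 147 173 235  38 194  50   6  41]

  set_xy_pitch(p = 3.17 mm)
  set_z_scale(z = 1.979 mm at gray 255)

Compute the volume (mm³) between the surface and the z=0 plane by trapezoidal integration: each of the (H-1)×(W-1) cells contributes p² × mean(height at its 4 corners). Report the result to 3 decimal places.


709.977

height_mm = gray/255 × 1.979; cell vol = 3.17² × mean(4 corners)
unit = 3.17² × 1.979 / (4×255) = 0.0194968 mm³ per gray-sum
row 0: Σ corner-gray over 11 cells = 5702  → 111.1710
row 1: Σ corner-gray over 11 cells = 5640  → 109.9622
row 2: Σ corner-gray over 11 cells = 4898  → 95.4955
row 3: Σ corner-gray over 11 cells = 4456  → 86.8779
row 4: Σ corner-gray over 11 cells = 5124  → 99.9018
row 5: Σ corner-gray over 11 cells = 5158  → 100.5647
row 6: Σ corner-gray over 11 cells = 5437  → 106.0043
Σ rows: total corner-gray = 36415  → 709.9773 mm³


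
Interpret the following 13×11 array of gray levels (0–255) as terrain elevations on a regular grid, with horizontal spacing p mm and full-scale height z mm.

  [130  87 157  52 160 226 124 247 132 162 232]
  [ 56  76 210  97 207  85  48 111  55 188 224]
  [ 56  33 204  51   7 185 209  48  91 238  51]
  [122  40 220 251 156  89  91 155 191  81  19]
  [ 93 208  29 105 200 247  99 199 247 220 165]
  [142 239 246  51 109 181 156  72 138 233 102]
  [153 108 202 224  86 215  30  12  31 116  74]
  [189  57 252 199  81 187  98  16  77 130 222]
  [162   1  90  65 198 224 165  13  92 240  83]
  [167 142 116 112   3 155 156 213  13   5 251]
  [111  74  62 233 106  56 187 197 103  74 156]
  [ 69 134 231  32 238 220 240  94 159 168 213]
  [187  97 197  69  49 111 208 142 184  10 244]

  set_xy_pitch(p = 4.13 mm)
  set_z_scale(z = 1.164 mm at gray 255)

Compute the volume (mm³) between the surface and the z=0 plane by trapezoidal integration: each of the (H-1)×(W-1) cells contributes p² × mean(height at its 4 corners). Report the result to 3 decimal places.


1243.673

height_mm = gray/255 × 1.164; cell vol = 4.13² × mean(4 corners)
unit = 4.13² × 1.164 / (4×255) = 0.0194649 mm³ per gray-sum
row 0: Σ corner-gray over 10 cells = 5490  → 106.8625
row 1: Σ corner-gray over 10 cells = 4673  → 90.9596
row 2: Σ corner-gray over 10 cells = 4928  → 95.9232
row 3: Σ corner-gray over 10 cells = 6055  → 117.8602
row 4: Σ corner-gray over 10 cells = 6460  → 125.7435
row 5: Σ corner-gray over 10 cells = 5369  → 104.5072
row 6: Σ corner-gray over 10 cells = 4880  → 94.9889
row 7: Σ corner-gray over 10 cells = 5026  → 97.8308
row 8: Σ corner-gray over 10 cells = 4669  → 90.8818
row 9: Σ corner-gray over 10 cells = 4699  → 91.4657
row 10: Σ corner-gray over 10 cells = 5765  → 112.2153
row 11: Σ corner-gray over 10 cells = 5879  → 114.4343
Σ rows: total corner-gray = 63893  → 1243.6730 mm³


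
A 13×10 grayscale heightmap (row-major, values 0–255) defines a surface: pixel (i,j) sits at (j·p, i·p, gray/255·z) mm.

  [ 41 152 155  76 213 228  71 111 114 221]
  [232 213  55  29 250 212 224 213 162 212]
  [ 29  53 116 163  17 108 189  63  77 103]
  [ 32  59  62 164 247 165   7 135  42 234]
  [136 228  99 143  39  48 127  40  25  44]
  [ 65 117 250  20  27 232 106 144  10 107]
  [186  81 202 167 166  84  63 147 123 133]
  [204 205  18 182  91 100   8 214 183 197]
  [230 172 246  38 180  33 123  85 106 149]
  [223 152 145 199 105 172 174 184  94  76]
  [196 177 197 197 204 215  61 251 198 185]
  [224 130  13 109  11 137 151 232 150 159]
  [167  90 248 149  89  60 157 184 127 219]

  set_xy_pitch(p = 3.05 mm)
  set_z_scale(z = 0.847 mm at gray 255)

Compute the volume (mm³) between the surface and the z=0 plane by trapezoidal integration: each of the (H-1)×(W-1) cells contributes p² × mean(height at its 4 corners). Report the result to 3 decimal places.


height_mm = gray/255 × 0.847; cell vol = 3.05² × mean(4 corners)
unit = 3.05² × 0.847 / (4×255) = 0.00772472 mm³ per gray-sum
row 0: Σ corner-gray over 9 cells = 5662  → 43.7374
row 1: Σ corner-gray over 9 cells = 4864  → 37.5731
row 2: Σ corner-gray over 9 cells = 3732  → 28.8287
row 3: Σ corner-gray over 9 cells = 3706  → 28.6278
row 4: Σ corner-gray over 9 cells = 3662  → 28.2879
row 5: Σ corner-gray over 9 cells = 4369  → 33.7493
row 6: Σ corner-gray over 9 cells = 4788  → 36.9860
row 7: Σ corner-gray over 9 cells = 4748  → 36.6770
row 8: Σ corner-gray over 9 cells = 5094  → 39.3497
row 9: Σ corner-gray over 9 cells = 6130  → 47.3526
row 10: Σ corner-gray over 9 cells = 5630  → 43.4902
row 11: Σ corner-gray over 9 cells = 4843  → 37.4108
Σ rows: total corner-gray = 57228  → 442.0705 mm³

442.070


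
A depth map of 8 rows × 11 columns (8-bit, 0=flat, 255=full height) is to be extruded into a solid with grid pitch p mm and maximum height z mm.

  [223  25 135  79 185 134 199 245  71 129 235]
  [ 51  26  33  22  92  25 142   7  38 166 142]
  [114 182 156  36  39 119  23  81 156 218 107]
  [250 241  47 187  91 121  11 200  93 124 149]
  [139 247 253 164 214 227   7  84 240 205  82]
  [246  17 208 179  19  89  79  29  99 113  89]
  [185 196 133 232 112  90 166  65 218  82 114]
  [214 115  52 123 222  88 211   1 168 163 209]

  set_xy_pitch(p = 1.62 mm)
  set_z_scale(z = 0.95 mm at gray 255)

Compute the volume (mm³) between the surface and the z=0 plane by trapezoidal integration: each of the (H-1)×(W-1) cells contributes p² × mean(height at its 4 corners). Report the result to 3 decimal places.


84.766

height_mm = gray/255 × 0.95; cell vol = 1.62² × mean(4 corners)
unit = 1.62² × 0.95 / (4×255) = 0.00244429 mm³ per gray-sum
row 0: Σ corner-gray over 10 cells = 4157  → 10.1609
row 1: Σ corner-gray over 10 cells = 3536  → 8.6430
row 2: Σ corner-gray over 10 cells = 4870  → 11.9037
row 3: Σ corner-gray over 10 cells = 6132  → 14.9884
row 4: Σ corner-gray over 10 cells = 5502  → 13.4485
row 5: Σ corner-gray over 10 cells = 4886  → 11.9428
row 6: Σ corner-gray over 10 cells = 5596  → 13.6783
Σ rows: total corner-gray = 34679  → 84.7657 mm³


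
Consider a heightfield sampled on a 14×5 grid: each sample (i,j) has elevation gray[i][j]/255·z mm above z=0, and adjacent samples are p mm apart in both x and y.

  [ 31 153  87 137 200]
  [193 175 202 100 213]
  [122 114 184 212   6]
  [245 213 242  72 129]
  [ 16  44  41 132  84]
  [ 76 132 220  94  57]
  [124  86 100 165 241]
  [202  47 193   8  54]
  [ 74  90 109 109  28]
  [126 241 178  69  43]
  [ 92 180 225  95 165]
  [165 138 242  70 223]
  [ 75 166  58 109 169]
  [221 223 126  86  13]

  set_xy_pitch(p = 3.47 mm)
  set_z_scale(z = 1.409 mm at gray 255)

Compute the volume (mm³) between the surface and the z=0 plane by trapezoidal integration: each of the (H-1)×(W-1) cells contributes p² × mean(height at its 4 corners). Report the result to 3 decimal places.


height_mm = gray/255 × 1.409; cell vol = 3.47² × mean(4 corners)
unit = 3.47² × 1.409 / (4×255) = 0.016633 mm³ per gray-sum
row 0: Σ corner-gray over 4 cells = 2345  → 39.0043
row 1: Σ corner-gray over 4 cells = 2508  → 41.7155
row 2: Σ corner-gray over 4 cells = 2576  → 42.8465
row 3: Σ corner-gray over 4 cells = 1962  → 32.6339
row 4: Σ corner-gray over 4 cells = 1559  → 25.9308
row 5: Σ corner-gray over 4 cells = 2092  → 34.7962
row 6: Σ corner-gray over 4 cells = 1819  → 30.2554
row 7: Σ corner-gray over 4 cells = 1470  → 24.4505
row 8: Σ corner-gray over 4 cells = 1863  → 30.9872
row 9: Σ corner-gray over 4 cells = 2402  → 39.9524
row 10: Σ corner-gray over 4 cells = 2545  → 42.3309
row 11: Σ corner-gray over 4 cells = 2198  → 36.5593
row 12: Σ corner-gray over 4 cells = 2014  → 33.4988
Σ rows: total corner-gray = 27353  → 454.9616 mm³

454.962


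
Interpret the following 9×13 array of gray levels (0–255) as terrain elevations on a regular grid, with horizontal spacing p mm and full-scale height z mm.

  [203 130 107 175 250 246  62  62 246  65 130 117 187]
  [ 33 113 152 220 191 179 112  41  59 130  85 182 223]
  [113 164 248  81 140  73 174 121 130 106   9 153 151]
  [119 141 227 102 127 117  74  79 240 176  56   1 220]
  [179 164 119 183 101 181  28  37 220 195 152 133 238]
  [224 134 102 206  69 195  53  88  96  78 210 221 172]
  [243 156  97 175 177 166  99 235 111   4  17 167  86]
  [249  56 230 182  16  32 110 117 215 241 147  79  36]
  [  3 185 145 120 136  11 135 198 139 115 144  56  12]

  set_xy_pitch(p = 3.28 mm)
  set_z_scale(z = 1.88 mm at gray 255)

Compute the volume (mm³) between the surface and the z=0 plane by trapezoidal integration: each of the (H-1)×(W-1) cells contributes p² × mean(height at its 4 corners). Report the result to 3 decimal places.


1009.564

height_mm = gray/255 × 1.88; cell vol = 3.28² × mean(4 corners)
unit = 3.28² × 1.88 / (4×255) = 0.0198292 mm³ per gray-sum
row 0: Σ corner-gray over 12 cells = 6754  → 133.9265
row 1: Σ corner-gray over 12 cells = 6246  → 123.8532
row 2: Σ corner-gray over 12 cells = 6081  → 120.5814
row 3: Σ corner-gray over 12 cells = 6462  → 128.1363
row 4: Σ corner-gray over 12 cells = 6743  → 133.7083
row 5: Σ corner-gray over 12 cells = 6437  → 127.6406
row 6: Σ corner-gray over 12 cells = 6272  → 124.3688
row 7: Σ corner-gray over 12 cells = 5918  → 117.3493
Σ rows: total corner-gray = 50913  → 1009.5645 mm³
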